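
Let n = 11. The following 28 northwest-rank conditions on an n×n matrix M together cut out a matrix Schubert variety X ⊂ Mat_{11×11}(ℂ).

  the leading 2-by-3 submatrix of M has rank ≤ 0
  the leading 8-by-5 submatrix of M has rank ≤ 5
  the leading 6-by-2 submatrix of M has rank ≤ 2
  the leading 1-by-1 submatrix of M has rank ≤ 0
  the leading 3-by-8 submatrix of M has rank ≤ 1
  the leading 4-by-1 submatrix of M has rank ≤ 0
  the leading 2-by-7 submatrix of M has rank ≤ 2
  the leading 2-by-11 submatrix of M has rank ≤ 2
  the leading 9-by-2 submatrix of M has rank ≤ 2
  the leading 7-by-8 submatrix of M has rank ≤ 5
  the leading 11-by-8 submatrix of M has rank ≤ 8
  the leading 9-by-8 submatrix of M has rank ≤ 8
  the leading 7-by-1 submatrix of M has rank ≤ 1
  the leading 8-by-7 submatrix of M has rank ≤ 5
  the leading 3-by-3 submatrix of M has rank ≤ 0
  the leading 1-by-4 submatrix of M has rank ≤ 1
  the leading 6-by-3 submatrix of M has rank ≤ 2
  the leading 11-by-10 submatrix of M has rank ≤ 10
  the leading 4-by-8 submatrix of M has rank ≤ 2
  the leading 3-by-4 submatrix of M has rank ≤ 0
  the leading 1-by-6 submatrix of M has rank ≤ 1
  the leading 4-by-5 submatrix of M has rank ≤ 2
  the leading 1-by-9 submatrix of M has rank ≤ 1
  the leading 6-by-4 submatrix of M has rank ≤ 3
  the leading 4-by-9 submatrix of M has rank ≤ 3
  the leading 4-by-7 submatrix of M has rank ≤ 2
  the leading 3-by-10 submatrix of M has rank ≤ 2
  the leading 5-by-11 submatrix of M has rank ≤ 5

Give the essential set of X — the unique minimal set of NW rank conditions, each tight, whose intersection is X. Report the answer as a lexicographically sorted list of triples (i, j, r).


Computing R[i][j] = min implied NW-rank bound (n=11, 28 conditions):

  row 1: 0, 0, 0, 0, 1, 1, 1, 1, 1, 1, 1
  row 2: 0, 0, 0, 0, 1, 1, 1, 1, 2, 2, 2
  row 3: 0, 0, 0, 0, 1, 1, 1, 1, 2, 2, 3
  row 4: 0, 1, 1, 1, 2, 2, 2, 2, 3, 3, 4
  row 5: 1, 2, 2, 2, 3, 3, 3, 3, 4, 4, 5
  row 6: 1, 2, 2, 3, 4, 4, 4, 4, 5, 5, 6
  row 7: 1, 2, 3, 4, 5, 5, 5, 5, 6, 6, 7
  row 8: 1, 2, 3, 4, 5, 5, 5, 6, 7, 7, 8
  row 9: 1, 2, 3, 4, 5, 6, 6, 7, 8, 8, 9
  row 10: 1, 2, 3, 4, 5, 6, 7, 8, 9, 9, 10
  row 11: 1, 2, 3, 4, 5, 6, 7, 8, 9, 10, 11

hence w(1..11) = (5, 9, 11, 2, 1, 4, 3, 8, 6, 7, 10).

Fulton essential set (6 of the 23 Rothe cells):

[(3, 4, 0), (3, 8, 1), (3, 10, 2), (4, 1, 0), (6, 3, 2), (8, 7, 5)]


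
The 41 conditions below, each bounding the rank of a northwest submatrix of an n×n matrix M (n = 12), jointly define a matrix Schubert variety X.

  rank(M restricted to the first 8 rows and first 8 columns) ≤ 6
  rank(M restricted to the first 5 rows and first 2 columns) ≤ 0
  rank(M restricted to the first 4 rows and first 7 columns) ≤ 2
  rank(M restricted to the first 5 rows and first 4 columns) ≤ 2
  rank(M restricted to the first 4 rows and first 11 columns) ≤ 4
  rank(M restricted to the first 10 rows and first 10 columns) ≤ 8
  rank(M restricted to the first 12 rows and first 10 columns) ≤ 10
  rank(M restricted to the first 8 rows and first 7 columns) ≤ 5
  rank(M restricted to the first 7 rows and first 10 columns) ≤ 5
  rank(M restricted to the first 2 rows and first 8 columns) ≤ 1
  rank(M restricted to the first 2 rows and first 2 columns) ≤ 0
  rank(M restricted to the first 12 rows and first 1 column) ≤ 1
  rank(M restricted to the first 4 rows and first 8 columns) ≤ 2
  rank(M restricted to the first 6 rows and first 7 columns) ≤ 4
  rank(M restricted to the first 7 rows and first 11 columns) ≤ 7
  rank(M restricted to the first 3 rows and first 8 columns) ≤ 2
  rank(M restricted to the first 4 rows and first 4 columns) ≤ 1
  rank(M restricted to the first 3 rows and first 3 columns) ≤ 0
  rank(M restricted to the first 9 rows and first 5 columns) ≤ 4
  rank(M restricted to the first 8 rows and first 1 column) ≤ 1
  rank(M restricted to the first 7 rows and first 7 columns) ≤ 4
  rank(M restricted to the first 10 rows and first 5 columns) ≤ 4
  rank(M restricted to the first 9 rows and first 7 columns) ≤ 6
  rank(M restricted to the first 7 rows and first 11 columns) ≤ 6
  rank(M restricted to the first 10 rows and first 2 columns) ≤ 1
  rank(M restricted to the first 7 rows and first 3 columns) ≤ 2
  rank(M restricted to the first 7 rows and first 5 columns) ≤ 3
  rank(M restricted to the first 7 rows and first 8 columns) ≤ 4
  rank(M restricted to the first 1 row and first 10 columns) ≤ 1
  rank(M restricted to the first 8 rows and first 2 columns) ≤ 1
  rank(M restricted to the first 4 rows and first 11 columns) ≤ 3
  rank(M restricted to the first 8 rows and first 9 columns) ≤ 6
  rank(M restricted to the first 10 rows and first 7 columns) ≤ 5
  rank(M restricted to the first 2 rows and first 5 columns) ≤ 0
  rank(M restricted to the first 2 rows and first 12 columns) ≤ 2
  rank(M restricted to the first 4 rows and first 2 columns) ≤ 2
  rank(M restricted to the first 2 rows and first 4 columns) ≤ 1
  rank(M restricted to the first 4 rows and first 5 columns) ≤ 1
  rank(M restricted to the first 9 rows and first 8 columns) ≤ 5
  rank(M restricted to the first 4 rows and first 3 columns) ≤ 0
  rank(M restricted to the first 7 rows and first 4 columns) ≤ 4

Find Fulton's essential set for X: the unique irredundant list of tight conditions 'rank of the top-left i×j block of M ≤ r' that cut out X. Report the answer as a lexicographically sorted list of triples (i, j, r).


Computing R[i][j] = min implied NW-rank bound (n=12, 41 conditions):

  row 1: 0, 0, 0, 0, 0, 1, 1, 1, 1, 1, 1, 1
  row 2: 0, 0, 0, 0, 0, 1, 1, 1, 2, 2, 2, 2
  row 3: 0, 0, 0, 1, 1, 2, 2, 2, 3, 3, 3, 3
  row 4: 0, 0, 0, 1, 1, 2, 2, 2, 3, 3, 3, 4
  row 5: 0, 0, 1, 2, 2, 3, 3, 3, 4, 4, 4, 5
  row 6: 1, 1, 2, 3, 3, 4, 4, 4, 5, 5, 5, 6
  row 7: 1, 1, 2, 3, 3, 4, 4, 4, 5, 5, 6, 7
  row 8: 1, 1, 2, 3, 4, 5, 5, 5, 6, 6, 7, 8
  row 9: 1, 1, 2, 3, 4, 5, 5, 5, 6, 7, 8, 9
  row 10: 1, 1, 2, 3, 4, 5, 5, 6, 7, 8, 9, 10
  row 11: 1, 2, 3, 4, 5, 6, 6, 7, 8, 9, 10, 11
  row 12: 1, 2, 3, 4, 5, 6, 7, 8, 9, 10, 11, 12

second differences of R give the permutation w = (6, 9, 4, 12, 3, 1, 11, 5, 10, 8, 2, 7).

13 SE-corners of the 36-cell Rothe diagram give Ess(w):

[(2, 5, 0), (2, 8, 1), (4, 3, 0), (4, 5, 1), (4, 8, 2), (4, 11, 3), (5, 2, 0), (7, 5, 3), (7, 8, 4), (7, 10, 5), (9, 8, 5), (10, 2, 1), (10, 7, 5)]


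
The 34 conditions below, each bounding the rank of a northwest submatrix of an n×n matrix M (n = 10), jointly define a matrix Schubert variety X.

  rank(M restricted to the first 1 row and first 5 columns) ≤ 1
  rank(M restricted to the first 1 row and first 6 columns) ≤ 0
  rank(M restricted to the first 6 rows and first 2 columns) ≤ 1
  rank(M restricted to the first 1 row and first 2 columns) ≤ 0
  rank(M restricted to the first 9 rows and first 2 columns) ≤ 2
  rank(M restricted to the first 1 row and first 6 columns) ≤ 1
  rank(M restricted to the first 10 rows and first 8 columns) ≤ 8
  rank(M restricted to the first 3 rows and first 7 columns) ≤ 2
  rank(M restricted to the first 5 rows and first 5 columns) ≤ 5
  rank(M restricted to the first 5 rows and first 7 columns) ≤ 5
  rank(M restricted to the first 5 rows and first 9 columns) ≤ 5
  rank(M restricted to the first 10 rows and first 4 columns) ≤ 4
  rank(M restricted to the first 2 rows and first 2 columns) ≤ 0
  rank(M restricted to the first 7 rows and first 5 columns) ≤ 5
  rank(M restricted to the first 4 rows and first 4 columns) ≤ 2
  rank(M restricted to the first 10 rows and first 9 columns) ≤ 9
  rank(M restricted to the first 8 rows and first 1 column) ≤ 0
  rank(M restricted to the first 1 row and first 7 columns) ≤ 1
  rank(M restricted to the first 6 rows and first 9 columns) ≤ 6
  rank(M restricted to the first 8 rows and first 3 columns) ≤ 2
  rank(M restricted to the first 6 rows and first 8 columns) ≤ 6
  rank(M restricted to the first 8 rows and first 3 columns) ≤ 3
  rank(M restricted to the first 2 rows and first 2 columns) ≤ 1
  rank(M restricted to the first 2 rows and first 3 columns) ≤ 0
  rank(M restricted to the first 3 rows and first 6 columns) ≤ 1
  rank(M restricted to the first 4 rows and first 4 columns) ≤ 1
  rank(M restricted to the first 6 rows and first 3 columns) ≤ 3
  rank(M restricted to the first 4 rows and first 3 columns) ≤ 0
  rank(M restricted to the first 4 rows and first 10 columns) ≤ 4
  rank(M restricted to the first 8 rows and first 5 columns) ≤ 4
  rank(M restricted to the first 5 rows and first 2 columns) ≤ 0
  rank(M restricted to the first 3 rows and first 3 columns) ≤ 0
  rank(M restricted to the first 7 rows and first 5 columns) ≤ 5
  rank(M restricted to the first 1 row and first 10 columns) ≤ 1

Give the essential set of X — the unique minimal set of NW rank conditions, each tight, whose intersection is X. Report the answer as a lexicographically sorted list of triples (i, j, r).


The tightest implied rank at each (i,j), from the 34 conditions:

  i=1: 0, 0, 0, 0, 0, 0, 1, 1, 1, 1
  i=2: 0, 0, 0, 1, 1, 1, 2, 2, 2, 2
  i=3: 0, 0, 0, 1, 1, 1, 2, 3, 3, 3
  i=4: 0, 0, 0, 1, 2, 2, 3, 4, 4, 4
  i=5: 0, 0, 1, 2, 3, 3, 4, 5, 5, 5
  i=6: 0, 1, 2, 3, 4, 4, 5, 6, 6, 6
  i=7: 0, 1, 2, 3, 4, 5, 6, 7, 7, 7
  i=8: 0, 1, 2, 3, 4, 5, 6, 7, 8, 8
  i=9: 1, 2, 3, 4, 5, 6, 7, 8, 9, 9
  i=10: 1, 2, 3, 4, 5, 6, 7, 8, 9, 10

giving w = (7, 4, 8, 5, 3, 2, 6, 9, 1, 10) via Δ²R.

Rothe diagram D(w) (22 cells), 5 SE-corners (essential conditions):

[(1, 6, 0), (3, 6, 1), (4, 3, 0), (5, 2, 0), (8, 1, 0)]


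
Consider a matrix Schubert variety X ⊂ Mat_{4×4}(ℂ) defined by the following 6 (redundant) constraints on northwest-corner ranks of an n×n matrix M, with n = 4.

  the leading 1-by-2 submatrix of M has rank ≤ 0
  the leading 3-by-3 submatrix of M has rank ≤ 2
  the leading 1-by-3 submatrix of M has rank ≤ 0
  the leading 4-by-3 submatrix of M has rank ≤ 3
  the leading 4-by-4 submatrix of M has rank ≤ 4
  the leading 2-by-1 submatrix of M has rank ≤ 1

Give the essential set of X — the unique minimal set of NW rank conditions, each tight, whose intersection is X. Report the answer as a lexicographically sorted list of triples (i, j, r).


Reconstructing r_w from the 6 given conditions:

  0  0  0  1
  1  1  1  2
  1  2  2  3
  1  2  3  4

the unique w with this rank table is (4, 1, 2, 3).

D(w) has 3 cells with 1 SE-corner; essential set:

[(1, 3, 0)]


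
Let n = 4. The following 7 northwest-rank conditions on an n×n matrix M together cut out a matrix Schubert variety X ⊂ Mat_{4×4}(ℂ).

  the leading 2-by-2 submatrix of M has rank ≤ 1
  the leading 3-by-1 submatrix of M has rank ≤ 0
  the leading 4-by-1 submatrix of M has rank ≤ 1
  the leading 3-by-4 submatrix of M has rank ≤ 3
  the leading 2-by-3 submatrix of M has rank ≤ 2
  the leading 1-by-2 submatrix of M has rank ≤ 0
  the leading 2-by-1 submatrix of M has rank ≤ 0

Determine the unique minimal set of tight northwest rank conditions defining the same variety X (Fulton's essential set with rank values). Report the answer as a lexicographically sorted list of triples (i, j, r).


Reconstructing r_w from the 7 given conditions:

  R[1]: 0, 0, 1, 1
  R[2]: 0, 1, 2, 2
  R[3]: 0, 1, 2, 3
  R[4]: 1, 2, 3, 4

reading off 1-entries of Δ²R: w = (3, 2, 4, 1).

|D(w)|=4, |Ess(w)|=2:

[(1, 2, 0), (3, 1, 0)]


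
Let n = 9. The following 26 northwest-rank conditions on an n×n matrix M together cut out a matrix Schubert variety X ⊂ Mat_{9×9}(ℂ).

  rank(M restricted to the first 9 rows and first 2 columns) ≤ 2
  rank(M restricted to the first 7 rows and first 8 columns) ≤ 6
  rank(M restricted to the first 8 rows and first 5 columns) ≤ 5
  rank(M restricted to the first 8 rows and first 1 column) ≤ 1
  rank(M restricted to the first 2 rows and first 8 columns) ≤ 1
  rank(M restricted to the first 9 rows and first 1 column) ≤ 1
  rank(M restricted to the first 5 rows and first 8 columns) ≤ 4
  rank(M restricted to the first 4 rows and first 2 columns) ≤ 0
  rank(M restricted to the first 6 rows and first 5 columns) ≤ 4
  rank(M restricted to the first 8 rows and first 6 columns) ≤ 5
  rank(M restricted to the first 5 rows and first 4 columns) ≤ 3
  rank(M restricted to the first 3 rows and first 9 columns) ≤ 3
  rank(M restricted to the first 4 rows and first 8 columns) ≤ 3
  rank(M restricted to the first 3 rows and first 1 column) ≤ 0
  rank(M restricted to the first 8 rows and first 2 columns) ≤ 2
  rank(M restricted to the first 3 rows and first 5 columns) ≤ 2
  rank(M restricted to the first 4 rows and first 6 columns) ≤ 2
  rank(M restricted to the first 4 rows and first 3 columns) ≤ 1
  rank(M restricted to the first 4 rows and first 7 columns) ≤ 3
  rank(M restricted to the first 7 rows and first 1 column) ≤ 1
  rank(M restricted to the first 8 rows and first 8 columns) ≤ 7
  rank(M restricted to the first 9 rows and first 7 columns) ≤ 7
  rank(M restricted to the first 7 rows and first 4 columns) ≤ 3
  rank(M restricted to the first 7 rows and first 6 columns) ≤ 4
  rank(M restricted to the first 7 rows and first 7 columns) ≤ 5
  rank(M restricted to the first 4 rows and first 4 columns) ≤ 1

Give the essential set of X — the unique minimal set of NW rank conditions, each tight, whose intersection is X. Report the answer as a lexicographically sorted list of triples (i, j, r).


Recovering R(i,j) via the rank-extension bound from the 26 conditions:

  row 1: 0  0  1  1  1  1  1  1  1
  row 2: 0  0  1  1  1  1  1  1  2
  row 3: 0  0  1  1  2  2  2  2  3
  row 4: 0  0  1  1  2  2  3  3  4
  row 5: 1  1  2  2  3  3  4  4  5
  row 6: 1  2  3  3  4  4  5  5  6
  row 7: 1  2  3  3  4  4  5  6  7
  row 8: 1  2  3  4  5  5  6  7  8
  row 9: 1  2  3  4  5  6  7  8  9

second differences of R give the permutation w = (3, 9, 5, 7, 1, 2, 8, 4, 6).

ℓ(w)=18; the 6 essential cells (i,j,r):

[(2, 8, 1), (4, 2, 0), (4, 4, 1), (4, 6, 2), (7, 4, 3), (7, 6, 4)]


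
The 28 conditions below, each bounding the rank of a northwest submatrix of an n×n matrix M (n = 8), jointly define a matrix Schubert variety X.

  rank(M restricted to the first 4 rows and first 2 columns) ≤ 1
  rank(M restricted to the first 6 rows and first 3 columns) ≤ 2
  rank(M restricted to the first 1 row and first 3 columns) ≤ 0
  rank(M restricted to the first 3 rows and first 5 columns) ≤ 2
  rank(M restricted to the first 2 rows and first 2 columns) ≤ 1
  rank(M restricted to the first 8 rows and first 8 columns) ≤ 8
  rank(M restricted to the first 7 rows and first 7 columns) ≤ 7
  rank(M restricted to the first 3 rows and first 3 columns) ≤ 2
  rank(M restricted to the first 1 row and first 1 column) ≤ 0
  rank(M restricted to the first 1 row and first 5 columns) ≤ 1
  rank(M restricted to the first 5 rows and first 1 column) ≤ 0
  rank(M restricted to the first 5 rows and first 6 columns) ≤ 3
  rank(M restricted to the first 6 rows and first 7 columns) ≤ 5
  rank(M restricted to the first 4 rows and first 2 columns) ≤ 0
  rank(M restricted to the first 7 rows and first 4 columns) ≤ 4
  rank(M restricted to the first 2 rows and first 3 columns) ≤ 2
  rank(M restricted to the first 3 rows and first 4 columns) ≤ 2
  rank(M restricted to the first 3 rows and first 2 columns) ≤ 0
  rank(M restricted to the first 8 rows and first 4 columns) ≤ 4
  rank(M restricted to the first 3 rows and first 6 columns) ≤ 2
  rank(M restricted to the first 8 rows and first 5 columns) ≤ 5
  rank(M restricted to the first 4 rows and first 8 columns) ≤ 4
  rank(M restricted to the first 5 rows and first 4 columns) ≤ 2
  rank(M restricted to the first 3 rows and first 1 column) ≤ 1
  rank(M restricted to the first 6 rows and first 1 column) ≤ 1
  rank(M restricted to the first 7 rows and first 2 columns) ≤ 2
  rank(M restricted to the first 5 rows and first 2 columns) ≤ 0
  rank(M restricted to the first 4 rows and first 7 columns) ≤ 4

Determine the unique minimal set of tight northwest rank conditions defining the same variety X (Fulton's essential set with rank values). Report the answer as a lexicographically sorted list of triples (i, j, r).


Reconstructing r_w from the 28 given conditions:

  i=1: 0 0 0 1 1 1 1 1
  i=2: 0 0 1 2 2 2 2 2
  i=3: 0 0 1 2 2 2 3 3
  i=4: 0 0 1 2 3 3 4 4
  i=5: 0 0 1 2 3 3 4 5
  i=6: 1 1 2 3 4 4 5 6
  i=7: 1 2 3 4 5 5 6 7
  i=8: 1 2 3 4 5 6 7 8

the unique w with this rank table is (4, 3, 7, 5, 8, 1, 2, 6).

Rothe diagram D(w) (14 cells), 4 SE-corners (essential conditions):

[(1, 3, 0), (3, 6, 2), (5, 2, 0), (5, 6, 3)]


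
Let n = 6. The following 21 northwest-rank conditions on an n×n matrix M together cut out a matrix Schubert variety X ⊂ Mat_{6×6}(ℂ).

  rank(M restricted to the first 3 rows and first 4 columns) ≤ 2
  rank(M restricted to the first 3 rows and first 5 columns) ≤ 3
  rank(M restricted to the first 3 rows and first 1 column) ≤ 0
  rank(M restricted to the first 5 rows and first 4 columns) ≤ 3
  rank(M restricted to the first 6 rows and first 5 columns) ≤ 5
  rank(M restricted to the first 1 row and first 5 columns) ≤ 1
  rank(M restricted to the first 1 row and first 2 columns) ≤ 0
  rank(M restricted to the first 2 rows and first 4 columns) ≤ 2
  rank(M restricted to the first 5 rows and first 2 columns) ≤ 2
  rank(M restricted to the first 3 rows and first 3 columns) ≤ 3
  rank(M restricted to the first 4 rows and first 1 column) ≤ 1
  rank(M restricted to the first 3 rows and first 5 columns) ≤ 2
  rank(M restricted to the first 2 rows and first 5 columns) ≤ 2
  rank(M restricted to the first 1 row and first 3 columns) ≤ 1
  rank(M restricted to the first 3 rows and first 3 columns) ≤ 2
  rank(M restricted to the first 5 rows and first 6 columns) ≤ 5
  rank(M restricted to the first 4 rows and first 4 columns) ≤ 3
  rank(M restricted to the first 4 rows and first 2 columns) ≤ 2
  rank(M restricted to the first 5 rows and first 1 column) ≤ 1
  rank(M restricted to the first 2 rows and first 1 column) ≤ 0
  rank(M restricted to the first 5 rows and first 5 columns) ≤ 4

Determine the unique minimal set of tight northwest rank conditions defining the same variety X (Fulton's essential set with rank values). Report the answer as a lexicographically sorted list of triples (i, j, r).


The tightest implied rank at each (i,j), from the 21 conditions:

  0 | 0 | 1 | 1 | 1 | 1
  0 | 1 | 2 | 2 | 2 | 2
  0 | 1 | 2 | 2 | 2 | 3
  1 | 2 | 3 | 3 | 3 | 4
  1 | 2 | 3 | 3 | 4 | 5
  1 | 2 | 3 | 4 | 5 | 6

hence w(1..6) = (3, 2, 6, 1, 5, 4).

Fulton essential set (4 of the 7 Rothe cells):

[(1, 2, 0), (3, 1, 0), (3, 5, 2), (5, 4, 3)]


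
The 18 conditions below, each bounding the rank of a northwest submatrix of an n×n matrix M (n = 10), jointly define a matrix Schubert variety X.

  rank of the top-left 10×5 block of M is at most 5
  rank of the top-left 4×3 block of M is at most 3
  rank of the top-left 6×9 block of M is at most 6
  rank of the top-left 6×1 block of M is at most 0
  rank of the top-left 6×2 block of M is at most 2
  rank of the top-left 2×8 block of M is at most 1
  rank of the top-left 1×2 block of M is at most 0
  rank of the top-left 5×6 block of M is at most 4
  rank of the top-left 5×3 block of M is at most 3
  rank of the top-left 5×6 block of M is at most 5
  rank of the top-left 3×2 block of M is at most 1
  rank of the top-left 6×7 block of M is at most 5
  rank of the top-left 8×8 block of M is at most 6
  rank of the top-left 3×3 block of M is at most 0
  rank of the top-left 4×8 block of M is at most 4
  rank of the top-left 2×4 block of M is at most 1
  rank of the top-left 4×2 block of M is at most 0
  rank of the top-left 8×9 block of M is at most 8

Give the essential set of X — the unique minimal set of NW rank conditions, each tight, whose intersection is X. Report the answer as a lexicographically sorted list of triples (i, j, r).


Propagating the 18 rank bounds to every northwest block:

  row 1: 0, 0, 0, 1, 1, 1, 1, 1, 1, 1
  row 2: 0, 0, 0, 1, 1, 1, 1, 1, 2, 2
  row 3: 0, 0, 0, 1, 2, 2, 2, 2, 3, 3
  row 4: 0, 0, 1, 2, 3, 3, 3, 3, 4, 4
  row 5: 0, 1, 2, 3, 4, 4, 4, 4, 5, 5
  row 6: 0, 1, 2, 3, 4, 5, 5, 5, 6, 6
  row 7: 1, 2, 3, 4, 5, 6, 6, 6, 7, 7
  row 8: 1, 2, 3, 4, 5, 6, 6, 6, 7, 8
  row 9: 1, 2, 3, 4, 5, 6, 7, 7, 8, 9
  row 10: 1, 2, 3, 4, 5, 6, 7, 8, 9, 10

second differences of R give the permutation w = (4, 9, 5, 3, 2, 6, 1, 10, 7, 8).

5 SE-corners of the 19-cell Rothe diagram give Ess(w):

[(2, 8, 1), (3, 3, 0), (4, 2, 0), (6, 1, 0), (8, 8, 6)]


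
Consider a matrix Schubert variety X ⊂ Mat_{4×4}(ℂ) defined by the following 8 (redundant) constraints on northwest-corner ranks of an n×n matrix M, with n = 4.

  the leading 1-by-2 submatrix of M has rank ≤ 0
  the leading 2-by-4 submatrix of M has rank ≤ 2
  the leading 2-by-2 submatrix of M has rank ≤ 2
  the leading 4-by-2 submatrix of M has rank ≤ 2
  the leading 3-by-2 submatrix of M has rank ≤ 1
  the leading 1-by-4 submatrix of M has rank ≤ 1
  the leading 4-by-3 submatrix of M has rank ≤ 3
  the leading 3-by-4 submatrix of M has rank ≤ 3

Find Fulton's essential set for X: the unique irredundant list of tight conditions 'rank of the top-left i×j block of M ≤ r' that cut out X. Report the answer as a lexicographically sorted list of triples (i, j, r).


Recovering R(i,j) via the rank-extension bound from the 8 conditions:

  R[1]: 0  0  1  1
  R[2]: 1  1  2  2
  R[3]: 1  1  2  3
  R[4]: 1  2  3  4

so w = (3, 1, 4, 2).

|D(w)|=3, |Ess(w)|=2:

[(1, 2, 0), (3, 2, 1)]


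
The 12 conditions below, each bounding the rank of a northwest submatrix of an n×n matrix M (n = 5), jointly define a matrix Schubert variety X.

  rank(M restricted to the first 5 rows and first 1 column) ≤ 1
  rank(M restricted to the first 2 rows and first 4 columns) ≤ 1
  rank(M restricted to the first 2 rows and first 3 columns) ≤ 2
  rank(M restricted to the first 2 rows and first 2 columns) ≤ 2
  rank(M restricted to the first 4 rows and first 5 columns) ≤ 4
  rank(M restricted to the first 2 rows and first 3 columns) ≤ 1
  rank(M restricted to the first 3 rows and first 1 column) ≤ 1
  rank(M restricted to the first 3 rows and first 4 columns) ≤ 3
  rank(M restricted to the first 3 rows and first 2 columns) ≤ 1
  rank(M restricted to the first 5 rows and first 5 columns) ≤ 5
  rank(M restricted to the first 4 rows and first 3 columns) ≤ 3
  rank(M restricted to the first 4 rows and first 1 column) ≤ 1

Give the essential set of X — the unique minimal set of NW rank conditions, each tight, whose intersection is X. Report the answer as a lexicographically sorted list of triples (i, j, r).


Propagating the 12 rank bounds to every northwest block:

  1 | 1 | 1 | 1 | 1
  1 | 1 | 1 | 1 | 2
  1 | 1 | 2 | 2 | 3
  1 | 2 | 3 | 3 | 4
  1 | 2 | 3 | 4 | 5

so w = (1, 5, 3, 2, 4).

Fulton essential set (2 of the 4 Rothe cells):

[(2, 4, 1), (3, 2, 1)]


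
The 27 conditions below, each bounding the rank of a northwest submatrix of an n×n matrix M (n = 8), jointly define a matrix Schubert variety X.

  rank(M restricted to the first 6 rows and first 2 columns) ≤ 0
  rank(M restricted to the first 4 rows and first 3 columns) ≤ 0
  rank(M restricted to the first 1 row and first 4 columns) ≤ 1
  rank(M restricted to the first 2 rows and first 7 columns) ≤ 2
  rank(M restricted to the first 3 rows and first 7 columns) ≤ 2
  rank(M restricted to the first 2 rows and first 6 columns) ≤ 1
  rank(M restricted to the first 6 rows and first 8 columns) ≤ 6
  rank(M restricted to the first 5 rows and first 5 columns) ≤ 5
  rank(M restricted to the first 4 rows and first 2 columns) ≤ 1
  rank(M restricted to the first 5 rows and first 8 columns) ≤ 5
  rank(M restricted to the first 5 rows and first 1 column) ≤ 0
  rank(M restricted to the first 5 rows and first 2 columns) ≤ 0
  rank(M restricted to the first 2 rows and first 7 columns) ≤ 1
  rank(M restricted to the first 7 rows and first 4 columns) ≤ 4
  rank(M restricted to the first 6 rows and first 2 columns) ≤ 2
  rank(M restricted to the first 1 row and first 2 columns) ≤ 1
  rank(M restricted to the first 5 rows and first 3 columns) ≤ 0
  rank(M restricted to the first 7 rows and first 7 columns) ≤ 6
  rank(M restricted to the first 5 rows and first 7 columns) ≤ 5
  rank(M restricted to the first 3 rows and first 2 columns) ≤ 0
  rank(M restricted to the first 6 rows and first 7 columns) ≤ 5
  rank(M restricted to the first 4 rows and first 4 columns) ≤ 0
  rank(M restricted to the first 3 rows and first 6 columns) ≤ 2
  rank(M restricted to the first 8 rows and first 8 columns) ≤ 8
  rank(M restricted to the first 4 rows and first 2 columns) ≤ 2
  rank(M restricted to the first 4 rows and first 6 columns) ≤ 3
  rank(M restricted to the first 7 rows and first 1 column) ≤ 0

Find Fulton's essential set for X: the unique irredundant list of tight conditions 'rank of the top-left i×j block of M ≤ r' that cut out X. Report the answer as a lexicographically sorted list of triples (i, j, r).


Rank table r_w(8×8) implied by the 27 constraints:

  i=1: 0  0  0  0  1  1  1  1
  i=2: 0  0  0  0  1  1  1  2
  i=3: 0  0  0  0  1  2  2  3
  i=4: 0  0  0  0  1  2  3  4
  i=5: 0  0  0  1  2  3  4  5
  i=6: 0  0  1  2  3  4  5  6
  i=7: 0  1  2  3  4  5  6  7
  i=8: 1  2  3  4  5  6  7  8

so w = (5, 8, 6, 7, 4, 3, 2, 1).

ℓ(w)=24; the 5 essential cells (i,j,r):

[(2, 7, 1), (4, 4, 0), (5, 3, 0), (6, 2, 0), (7, 1, 0)]


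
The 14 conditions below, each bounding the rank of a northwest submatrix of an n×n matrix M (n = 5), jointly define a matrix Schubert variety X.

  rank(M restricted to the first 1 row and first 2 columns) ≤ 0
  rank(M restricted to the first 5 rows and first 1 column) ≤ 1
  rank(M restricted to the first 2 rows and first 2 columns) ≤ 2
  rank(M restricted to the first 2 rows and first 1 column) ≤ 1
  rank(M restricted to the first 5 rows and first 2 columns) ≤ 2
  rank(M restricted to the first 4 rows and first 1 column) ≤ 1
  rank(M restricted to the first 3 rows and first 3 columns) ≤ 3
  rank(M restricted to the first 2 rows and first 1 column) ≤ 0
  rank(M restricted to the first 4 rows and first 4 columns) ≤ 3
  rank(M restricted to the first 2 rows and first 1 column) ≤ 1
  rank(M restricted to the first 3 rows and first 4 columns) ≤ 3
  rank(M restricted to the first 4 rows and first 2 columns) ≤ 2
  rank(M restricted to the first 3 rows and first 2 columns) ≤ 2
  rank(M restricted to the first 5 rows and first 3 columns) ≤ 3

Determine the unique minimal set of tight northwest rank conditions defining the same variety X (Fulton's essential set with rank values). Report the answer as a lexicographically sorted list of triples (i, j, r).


Recovering R(i,j) via the rank-extension bound from the 14 conditions:

  0  0  1  1  1
  0  1  2  2  2
  1  2  3  3  3
  1  2  3  3  4
  1  2  3  4  5

the unique w with this rank table is (3, 2, 1, 5, 4).

Rothe diagram D(w) (4 cells), 3 SE-corners (essential conditions):

[(1, 2, 0), (2, 1, 0), (4, 4, 3)]


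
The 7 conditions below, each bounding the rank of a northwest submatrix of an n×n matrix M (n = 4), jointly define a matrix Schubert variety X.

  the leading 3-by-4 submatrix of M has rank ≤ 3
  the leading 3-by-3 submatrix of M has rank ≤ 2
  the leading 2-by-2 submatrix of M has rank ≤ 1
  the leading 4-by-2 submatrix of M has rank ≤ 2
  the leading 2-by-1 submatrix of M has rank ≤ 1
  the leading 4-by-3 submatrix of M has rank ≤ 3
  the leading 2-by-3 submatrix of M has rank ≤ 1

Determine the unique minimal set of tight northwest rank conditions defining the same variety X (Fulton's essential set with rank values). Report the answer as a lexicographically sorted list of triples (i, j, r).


Propagating the 7 rank bounds to every northwest block:

  1  1  1  1
  1  1  1  2
  1  2  2  3
  1  2  3  4

the unique w with this rank table is (1, 4, 2, 3).

D(w) has 2 cells with 1 SE-corner; essential set:

[(2, 3, 1)]


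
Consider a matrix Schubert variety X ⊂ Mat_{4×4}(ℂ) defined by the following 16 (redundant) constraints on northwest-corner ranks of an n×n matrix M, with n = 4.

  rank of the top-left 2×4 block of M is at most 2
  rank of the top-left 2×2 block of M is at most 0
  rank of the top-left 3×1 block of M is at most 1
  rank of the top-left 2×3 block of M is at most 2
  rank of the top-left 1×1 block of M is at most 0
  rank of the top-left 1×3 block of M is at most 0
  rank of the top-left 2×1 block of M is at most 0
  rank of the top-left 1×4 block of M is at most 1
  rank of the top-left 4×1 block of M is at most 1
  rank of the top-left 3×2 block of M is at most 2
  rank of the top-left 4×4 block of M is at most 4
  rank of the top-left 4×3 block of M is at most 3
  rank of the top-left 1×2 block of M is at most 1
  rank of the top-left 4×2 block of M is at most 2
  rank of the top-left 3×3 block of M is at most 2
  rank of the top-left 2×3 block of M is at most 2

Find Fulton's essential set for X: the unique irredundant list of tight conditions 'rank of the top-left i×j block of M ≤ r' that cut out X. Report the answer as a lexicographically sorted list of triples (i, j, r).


Propagating the 16 rank bounds to every northwest block:

  i=1: 0 0 0 1
  i=2: 0 0 1 2
  i=3: 1 1 2 3
  i=4: 1 2 3 4

the unique w with this rank table is (4, 3, 1, 2).

2 SE-corners of the 5-cell Rothe diagram give Ess(w):

[(1, 3, 0), (2, 2, 0)]


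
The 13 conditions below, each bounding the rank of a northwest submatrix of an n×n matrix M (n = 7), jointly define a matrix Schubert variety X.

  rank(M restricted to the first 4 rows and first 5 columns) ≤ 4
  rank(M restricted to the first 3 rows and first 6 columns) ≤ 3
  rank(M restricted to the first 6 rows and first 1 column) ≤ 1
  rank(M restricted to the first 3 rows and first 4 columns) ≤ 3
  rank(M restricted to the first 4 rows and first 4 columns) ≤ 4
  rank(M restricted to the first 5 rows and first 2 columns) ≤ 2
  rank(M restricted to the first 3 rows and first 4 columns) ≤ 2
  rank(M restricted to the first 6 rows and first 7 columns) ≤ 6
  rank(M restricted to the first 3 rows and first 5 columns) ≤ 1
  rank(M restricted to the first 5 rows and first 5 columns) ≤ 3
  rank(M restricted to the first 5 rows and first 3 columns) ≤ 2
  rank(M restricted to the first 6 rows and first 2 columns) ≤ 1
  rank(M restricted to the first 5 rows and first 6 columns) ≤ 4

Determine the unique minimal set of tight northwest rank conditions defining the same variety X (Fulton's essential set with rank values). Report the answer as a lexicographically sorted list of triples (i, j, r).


Rank table r_w(7×7) implied by the 13 constraints:

  R[1]: 1 1 1 1 1 1 1
  R[2]: 1 1 1 1 1 2 2
  R[3]: 1 1 1 1 1 2 3
  R[4]: 1 1 2 2 2 3 4
  R[5]: 1 1 2 3 3 4 5
  R[6]: 1 1 2 3 4 5 6
  R[7]: 1 2 3 4 5 6 7

reading off 1-entries of Δ²R: w = (1, 6, 7, 3, 4, 5, 2).

D(w) has 11 cells with 2 SE-corners; essential set:

[(3, 5, 1), (6, 2, 1)]


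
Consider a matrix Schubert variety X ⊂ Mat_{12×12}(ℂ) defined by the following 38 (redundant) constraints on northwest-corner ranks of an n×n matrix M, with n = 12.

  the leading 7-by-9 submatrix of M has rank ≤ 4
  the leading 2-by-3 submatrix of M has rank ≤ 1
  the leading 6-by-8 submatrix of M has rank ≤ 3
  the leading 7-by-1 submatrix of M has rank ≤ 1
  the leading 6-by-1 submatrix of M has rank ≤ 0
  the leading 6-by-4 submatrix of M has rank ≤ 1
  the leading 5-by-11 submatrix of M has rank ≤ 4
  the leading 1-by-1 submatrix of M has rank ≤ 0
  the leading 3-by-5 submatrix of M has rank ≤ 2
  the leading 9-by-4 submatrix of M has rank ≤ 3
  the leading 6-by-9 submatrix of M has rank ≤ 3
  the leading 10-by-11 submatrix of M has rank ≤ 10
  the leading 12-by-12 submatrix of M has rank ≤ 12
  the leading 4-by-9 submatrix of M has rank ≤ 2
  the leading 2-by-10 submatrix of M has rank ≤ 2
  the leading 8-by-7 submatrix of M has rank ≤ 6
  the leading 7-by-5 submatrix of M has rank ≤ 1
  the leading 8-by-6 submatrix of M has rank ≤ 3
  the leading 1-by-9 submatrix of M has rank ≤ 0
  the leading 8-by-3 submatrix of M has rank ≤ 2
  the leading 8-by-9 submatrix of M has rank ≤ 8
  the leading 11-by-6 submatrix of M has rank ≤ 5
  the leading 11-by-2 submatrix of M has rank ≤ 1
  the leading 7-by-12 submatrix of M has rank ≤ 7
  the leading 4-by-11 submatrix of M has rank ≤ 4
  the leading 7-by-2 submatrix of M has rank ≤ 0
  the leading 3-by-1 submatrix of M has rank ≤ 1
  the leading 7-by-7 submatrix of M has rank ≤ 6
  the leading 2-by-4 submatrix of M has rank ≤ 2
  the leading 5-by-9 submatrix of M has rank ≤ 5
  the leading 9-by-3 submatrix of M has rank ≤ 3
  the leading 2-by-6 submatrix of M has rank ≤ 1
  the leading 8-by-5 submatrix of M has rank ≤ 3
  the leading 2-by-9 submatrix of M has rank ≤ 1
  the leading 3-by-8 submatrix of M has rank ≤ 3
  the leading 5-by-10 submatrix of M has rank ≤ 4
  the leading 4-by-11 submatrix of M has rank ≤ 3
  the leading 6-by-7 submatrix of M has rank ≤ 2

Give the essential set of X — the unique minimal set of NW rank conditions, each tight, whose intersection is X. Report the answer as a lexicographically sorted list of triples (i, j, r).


Reconstructing r_w from the 38 given conditions:

  row 1: 0 | 0 | 0 | 0 | 0 | 0 | 0 | 0 | 0 | 1 | 1 | 1
  row 2: 0 | 0 | 1 | 1 | 1 | 1 | 1 | 1 | 1 | 2 | 2 | 2
  row 3: 0 | 0 | 1 | 1 | 1 | 2 | 2 | 2 | 2 | 3 | 3 | 3
  row 4: 0 | 0 | 1 | 1 | 1 | 2 | 2 | 2 | 2 | 3 | 3 | 4
  row 5: 0 | 0 | 1 | 1 | 1 | 2 | 2 | 3 | 3 | 4 | 4 | 5
  row 6: 0 | 0 | 1 | 1 | 1 | 2 | 2 | 3 | 3 | 4 | 5 | 6
  row 7: 0 | 0 | 1 | 1 | 1 | 2 | 3 | 4 | 4 | 5 | 6 | 7
  row 8: 1 | 1 | 2 | 2 | 2 | 3 | 4 | 5 | 5 | 6 | 7 | 8
  row 9: 1 | 1 | 2 | 3 | 3 | 4 | 5 | 6 | 6 | 7 | 8 | 9
  row 10: 1 | 1 | 2 | 3 | 4 | 5 | 6 | 7 | 7 | 8 | 9 | 10
  row 11: 1 | 1 | 2 | 3 | 4 | 5 | 6 | 7 | 8 | 9 | 10 | 11
  row 12: 1 | 2 | 3 | 4 | 5 | 6 | 7 | 8 | 9 | 10 | 11 | 12

giving w = (10, 3, 6, 12, 8, 11, 7, 1, 4, 5, 9, 2) via Δ²R.

8 SE-corners of the 41-cell Rothe diagram give Ess(w):

[(1, 9, 0), (4, 9, 2), (4, 11, 3), (6, 7, 2), (6, 9, 3), (7, 2, 0), (7, 5, 1), (11, 2, 1)]


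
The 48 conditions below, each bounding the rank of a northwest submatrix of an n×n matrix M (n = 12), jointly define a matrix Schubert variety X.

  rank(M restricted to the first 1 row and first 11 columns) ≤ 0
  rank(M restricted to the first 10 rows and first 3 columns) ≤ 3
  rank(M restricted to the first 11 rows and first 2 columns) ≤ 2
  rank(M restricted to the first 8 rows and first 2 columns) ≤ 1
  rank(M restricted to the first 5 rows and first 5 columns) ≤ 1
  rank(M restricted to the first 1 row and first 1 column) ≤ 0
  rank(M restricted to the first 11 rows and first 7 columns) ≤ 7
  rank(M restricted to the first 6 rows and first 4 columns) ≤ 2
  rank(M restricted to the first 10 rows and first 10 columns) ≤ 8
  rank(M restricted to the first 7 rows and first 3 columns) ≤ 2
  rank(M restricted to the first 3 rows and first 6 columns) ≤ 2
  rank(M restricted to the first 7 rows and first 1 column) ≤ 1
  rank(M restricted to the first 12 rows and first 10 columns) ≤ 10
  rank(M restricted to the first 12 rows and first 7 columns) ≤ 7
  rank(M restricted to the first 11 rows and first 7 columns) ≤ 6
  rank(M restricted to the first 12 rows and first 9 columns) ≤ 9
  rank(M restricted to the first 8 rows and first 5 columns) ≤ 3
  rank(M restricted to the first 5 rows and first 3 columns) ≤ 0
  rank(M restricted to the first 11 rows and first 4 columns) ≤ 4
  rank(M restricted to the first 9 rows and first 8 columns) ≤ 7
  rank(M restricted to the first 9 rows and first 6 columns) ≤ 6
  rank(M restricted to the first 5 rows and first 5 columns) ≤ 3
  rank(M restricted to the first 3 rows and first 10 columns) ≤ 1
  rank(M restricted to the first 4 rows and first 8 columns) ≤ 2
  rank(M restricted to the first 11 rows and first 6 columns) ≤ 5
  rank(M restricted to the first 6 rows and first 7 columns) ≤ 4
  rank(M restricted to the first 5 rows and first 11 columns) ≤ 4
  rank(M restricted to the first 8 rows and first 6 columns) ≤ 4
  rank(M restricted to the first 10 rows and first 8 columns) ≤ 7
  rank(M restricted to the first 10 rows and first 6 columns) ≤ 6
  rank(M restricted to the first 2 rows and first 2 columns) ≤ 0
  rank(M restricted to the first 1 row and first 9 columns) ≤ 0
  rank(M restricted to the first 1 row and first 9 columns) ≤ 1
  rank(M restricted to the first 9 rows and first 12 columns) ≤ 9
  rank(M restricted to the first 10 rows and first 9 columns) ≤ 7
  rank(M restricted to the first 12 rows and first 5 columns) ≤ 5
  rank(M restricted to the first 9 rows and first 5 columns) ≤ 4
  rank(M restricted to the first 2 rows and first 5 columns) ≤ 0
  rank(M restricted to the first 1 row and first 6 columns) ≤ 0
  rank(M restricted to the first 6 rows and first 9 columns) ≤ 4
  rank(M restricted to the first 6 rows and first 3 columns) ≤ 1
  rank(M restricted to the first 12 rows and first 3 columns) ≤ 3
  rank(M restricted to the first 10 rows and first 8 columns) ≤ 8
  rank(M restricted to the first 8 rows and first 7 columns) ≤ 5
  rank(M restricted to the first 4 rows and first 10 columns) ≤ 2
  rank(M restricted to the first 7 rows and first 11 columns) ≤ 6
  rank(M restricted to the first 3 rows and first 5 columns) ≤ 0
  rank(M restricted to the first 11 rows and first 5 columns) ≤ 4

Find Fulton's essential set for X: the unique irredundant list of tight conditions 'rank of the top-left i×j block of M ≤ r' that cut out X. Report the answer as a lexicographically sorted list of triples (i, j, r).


Recovering R(i,j) via the rank-extension bound from the 48 conditions:

  row 1: 0 0 0 0 0 0 0 0 0 0 0 1
  row 2: 0 0 0 0 0 1 1 1 1 1 1 2
  row 3: 0 0 0 0 0 1 1 1 1 1 2 3
  row 4: 0 0 0 1 1 2 2 2 2 2 3 4
  row 5: 0 0 0 1 1 2 3 3 3 3 4 5
  row 6: 1 1 1 2 2 3 4 4 4 4 5 6
  row 7: 1 1 2 3 3 4 5 5 5 5 6 7
  row 8: 1 1 2 3 3 4 5 6 6 6 7 8
  row 9: 1 2 3 4 4 5 6 7 7 7 8 9
  row 10: 1 2 3 4 4 5 6 7 7 8 9 10
  row 11: 1 2 3 4 4 5 6 7 8 9 10 11
  row 12: 1 2 3 4 5 6 7 8 9 10 11 12

second differences of R give the permutation w = (12, 6, 11, 4, 7, 1, 3, 8, 2, 10, 9, 5).

Fulton essential set (9 of the 38 Rothe cells):

[(1, 11, 0), (3, 5, 0), (3, 10, 1), (5, 3, 0), (5, 5, 1), (8, 2, 1), (8, 5, 3), (10, 9, 7), (11, 5, 4)]


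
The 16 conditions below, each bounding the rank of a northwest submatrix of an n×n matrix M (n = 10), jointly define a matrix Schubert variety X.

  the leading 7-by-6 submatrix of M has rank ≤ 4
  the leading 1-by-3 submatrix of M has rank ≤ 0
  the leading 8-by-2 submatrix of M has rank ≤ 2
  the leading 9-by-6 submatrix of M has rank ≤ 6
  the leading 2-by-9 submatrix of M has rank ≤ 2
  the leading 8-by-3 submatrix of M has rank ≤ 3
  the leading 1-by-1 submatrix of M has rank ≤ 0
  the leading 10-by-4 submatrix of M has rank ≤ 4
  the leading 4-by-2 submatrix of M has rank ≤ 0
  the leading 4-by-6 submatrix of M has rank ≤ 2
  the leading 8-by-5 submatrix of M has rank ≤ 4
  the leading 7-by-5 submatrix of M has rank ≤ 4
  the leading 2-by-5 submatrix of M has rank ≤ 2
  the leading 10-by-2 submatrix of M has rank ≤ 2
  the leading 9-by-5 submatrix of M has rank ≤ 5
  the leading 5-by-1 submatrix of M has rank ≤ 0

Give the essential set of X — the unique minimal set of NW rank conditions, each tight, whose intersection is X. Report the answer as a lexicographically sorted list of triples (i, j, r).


Propagating the 16 rank bounds to every northwest block:

  i=1: 0 0 0 1 1 1 1 1 1 1
  i=2: 0 0 1 2 2 2 2 2 2 2
  i=3: 0 0 1 2 2 2 3 3 3 3
  i=4: 0 0 1 2 2 2 3 4 4 4
  i=5: 0 1 2 3 3 3 4 5 5 5
  i=6: 1 2 3 4 4 4 5 6 6 6
  i=7: 1 2 3 4 4 4 5 6 7 7
  i=8: 1 2 3 4 4 5 6 7 8 8
  i=9: 1 2 3 4 5 6 7 8 9 9
  i=10: 1 2 3 4 5 6 7 8 9 10

the unique w with this rank table is (4, 3, 7, 8, 2, 1, 9, 6, 5, 10).

ℓ(w)=17; the 6 essential cells (i,j,r):

[(1, 3, 0), (4, 2, 0), (4, 6, 2), (5, 1, 0), (7, 6, 4), (8, 5, 4)]
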